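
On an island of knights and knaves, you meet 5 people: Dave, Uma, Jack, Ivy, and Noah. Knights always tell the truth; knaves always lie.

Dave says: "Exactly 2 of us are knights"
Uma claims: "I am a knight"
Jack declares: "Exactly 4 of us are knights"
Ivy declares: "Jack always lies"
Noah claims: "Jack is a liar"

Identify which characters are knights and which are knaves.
Dave is a knave.
Uma is a knight.
Jack is a knave.
Ivy is a knight.
Noah is a knight.

Verification:
- Dave (knave) says "Exactly 2 of us are knights" - this is FALSE (a lie) because there are 3 knights.
- Uma (knight) says "I am a knight" - this is TRUE because Uma is a knight.
- Jack (knave) says "Exactly 4 of us are knights" - this is FALSE (a lie) because there are 3 knights.
- Ivy (knight) says "Jack always lies" - this is TRUE because Jack is a knave.
- Noah (knight) says "Jack is a liar" - this is TRUE because Jack is a knave.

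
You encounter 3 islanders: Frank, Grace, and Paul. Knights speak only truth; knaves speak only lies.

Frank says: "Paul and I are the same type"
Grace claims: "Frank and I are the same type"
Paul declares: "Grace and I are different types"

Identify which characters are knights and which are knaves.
Frank is a knight.
Grace is a knave.
Paul is a knight.

Verification:
- Frank (knight) says "Paul and I are the same type" - this is TRUE because Frank is a knight and Paul is a knight.
- Grace (knave) says "Frank and I are the same type" - this is FALSE (a lie) because Grace is a knave and Frank is a knight.
- Paul (knight) says "Grace and I are different types" - this is TRUE because Paul is a knight and Grace is a knave.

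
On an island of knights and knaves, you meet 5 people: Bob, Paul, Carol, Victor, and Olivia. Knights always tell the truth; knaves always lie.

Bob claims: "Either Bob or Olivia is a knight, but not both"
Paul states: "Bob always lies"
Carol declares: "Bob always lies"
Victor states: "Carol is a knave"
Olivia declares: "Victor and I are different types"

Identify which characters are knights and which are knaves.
Bob is a knave.
Paul is a knight.
Carol is a knight.
Victor is a knave.
Olivia is a knave.

Verification:
- Bob (knave) says "Either Bob or Olivia is a knight, but not both" - this is FALSE (a lie) because Bob is a knave and Olivia is a knave.
- Paul (knight) says "Bob always lies" - this is TRUE because Bob is a knave.
- Carol (knight) says "Bob always lies" - this is TRUE because Bob is a knave.
- Victor (knave) says "Carol is a knave" - this is FALSE (a lie) because Carol is a knight.
- Olivia (knave) says "Victor and I are different types" - this is FALSE (a lie) because Olivia is a knave and Victor is a knave.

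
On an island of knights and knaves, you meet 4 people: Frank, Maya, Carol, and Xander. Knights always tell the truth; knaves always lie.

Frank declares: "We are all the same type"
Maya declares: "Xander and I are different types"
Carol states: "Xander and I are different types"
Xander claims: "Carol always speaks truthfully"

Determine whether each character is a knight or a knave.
Frank is a knave.
Maya is a knight.
Carol is a knave.
Xander is a knave.

Verification:
- Frank (knave) says "We are all the same type" - this is FALSE (a lie) because Maya is a knight and Frank, Carol, and Xander are knaves.
- Maya (knight) says "Xander and I are different types" - this is TRUE because Maya is a knight and Xander is a knave.
- Carol (knave) says "Xander and I are different types" - this is FALSE (a lie) because Carol is a knave and Xander is a knave.
- Xander (knave) says "Carol always speaks truthfully" - this is FALSE (a lie) because Carol is a knave.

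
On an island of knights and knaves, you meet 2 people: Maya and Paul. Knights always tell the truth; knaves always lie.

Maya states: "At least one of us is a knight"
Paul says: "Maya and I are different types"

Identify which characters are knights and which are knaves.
Maya is a knave.
Paul is a knave.

Verification:
- Maya (knave) says "At least one of us is a knight" - this is FALSE (a lie) because no one is a knight.
- Paul (knave) says "Maya and I are different types" - this is FALSE (a lie) because Paul is a knave and Maya is a knave.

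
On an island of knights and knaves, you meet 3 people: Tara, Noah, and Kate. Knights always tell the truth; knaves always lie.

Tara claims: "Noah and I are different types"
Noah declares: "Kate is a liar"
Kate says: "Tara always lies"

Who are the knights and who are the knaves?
Tara is a knave.
Noah is a knave.
Kate is a knight.

Verification:
- Tara (knave) says "Noah and I are different types" - this is FALSE (a lie) because Tara is a knave and Noah is a knave.
- Noah (knave) says "Kate is a liar" - this is FALSE (a lie) because Kate is a knight.
- Kate (knight) says "Tara always lies" - this is TRUE because Tara is a knave.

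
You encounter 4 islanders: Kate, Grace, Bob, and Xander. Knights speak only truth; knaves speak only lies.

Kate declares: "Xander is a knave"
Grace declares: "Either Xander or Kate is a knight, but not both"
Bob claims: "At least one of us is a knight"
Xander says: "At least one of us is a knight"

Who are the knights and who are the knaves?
Kate is a knave.
Grace is a knight.
Bob is a knight.
Xander is a knight.

Verification:
- Kate (knave) says "Xander is a knave" - this is FALSE (a lie) because Xander is a knight.
- Grace (knight) says "Either Xander or Kate is a knight, but not both" - this is TRUE because Xander is a knight and Kate is a knave.
- Bob (knight) says "At least one of us is a knight" - this is TRUE because Grace, Bob, and Xander are knights.
- Xander (knight) says "At least one of us is a knight" - this is TRUE because Grace, Bob, and Xander are knights.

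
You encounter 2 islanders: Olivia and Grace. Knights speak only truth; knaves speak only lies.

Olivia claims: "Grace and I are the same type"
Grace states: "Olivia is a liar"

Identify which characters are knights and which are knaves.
Olivia is a knave.
Grace is a knight.

Verification:
- Olivia (knave) says "Grace and I are the same type" - this is FALSE (a lie) because Olivia is a knave and Grace is a knight.
- Grace (knight) says "Olivia is a liar" - this is TRUE because Olivia is a knave.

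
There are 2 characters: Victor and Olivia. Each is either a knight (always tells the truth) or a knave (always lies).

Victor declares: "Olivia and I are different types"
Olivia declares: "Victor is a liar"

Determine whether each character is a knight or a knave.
Victor is a knight.
Olivia is a knave.

Verification:
- Victor (knight) says "Olivia and I are different types" - this is TRUE because Victor is a knight and Olivia is a knave.
- Olivia (knave) says "Victor is a liar" - this is FALSE (a lie) because Victor is a knight.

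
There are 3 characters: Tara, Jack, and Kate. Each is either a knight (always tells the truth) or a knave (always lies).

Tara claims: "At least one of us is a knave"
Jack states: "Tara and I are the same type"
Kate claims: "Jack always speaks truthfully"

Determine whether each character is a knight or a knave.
Tara is a knight.
Jack is a knave.
Kate is a knave.

Verification:
- Tara (knight) says "At least one of us is a knave" - this is TRUE because Jack and Kate are knaves.
- Jack (knave) says "Tara and I are the same type" - this is FALSE (a lie) because Jack is a knave and Tara is a knight.
- Kate (knave) says "Jack always speaks truthfully" - this is FALSE (a lie) because Jack is a knave.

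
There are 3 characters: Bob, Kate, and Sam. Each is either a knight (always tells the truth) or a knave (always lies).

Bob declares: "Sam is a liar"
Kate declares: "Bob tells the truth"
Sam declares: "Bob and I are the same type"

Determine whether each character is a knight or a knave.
Bob is a knight.
Kate is a knight.
Sam is a knave.

Verification:
- Bob (knight) says "Sam is a liar" - this is TRUE because Sam is a knave.
- Kate (knight) says "Bob tells the truth" - this is TRUE because Bob is a knight.
- Sam (knave) says "Bob and I are the same type" - this is FALSE (a lie) because Sam is a knave and Bob is a knight.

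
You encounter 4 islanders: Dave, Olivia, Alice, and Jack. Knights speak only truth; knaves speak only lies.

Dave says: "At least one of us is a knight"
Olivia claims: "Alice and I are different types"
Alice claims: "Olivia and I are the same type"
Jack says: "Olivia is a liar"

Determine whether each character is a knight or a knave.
Dave is a knight.
Olivia is a knight.
Alice is a knave.
Jack is a knave.

Verification:
- Dave (knight) says "At least one of us is a knight" - this is TRUE because Dave and Olivia are knights.
- Olivia (knight) says "Alice and I are different types" - this is TRUE because Olivia is a knight and Alice is a knave.
- Alice (knave) says "Olivia and I are the same type" - this is FALSE (a lie) because Alice is a knave and Olivia is a knight.
- Jack (knave) says "Olivia is a liar" - this is FALSE (a lie) because Olivia is a knight.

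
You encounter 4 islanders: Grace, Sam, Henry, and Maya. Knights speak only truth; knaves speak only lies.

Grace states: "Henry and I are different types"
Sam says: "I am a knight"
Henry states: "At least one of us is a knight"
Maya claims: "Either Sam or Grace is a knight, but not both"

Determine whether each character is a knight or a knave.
Grace is a knave.
Sam is a knave.
Henry is a knave.
Maya is a knave.

Verification:
- Grace (knave) says "Henry and I are different types" - this is FALSE (a lie) because Grace is a knave and Henry is a knave.
- Sam (knave) says "I am a knight" - this is FALSE (a lie) because Sam is a knave.
- Henry (knave) says "At least one of us is a knight" - this is FALSE (a lie) because no one is a knight.
- Maya (knave) says "Either Sam or Grace is a knight, but not both" - this is FALSE (a lie) because Sam is a knave and Grace is a knave.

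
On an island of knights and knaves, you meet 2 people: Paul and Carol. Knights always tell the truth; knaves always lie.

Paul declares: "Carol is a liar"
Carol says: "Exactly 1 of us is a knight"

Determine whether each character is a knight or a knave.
Paul is a knave.
Carol is a knight.

Verification:
- Paul (knave) says "Carol is a liar" - this is FALSE (a lie) because Carol is a knight.
- Carol (knight) says "Exactly 1 of us is a knight" - this is TRUE because there are 1 knights.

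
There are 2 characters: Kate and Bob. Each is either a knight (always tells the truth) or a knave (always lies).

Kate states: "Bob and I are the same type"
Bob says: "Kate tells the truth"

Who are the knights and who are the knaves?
Kate is a knight.
Bob is a knight.

Verification:
- Kate (knight) says "Bob and I are the same type" - this is TRUE because Kate is a knight and Bob is a knight.
- Bob (knight) says "Kate tells the truth" - this is TRUE because Kate is a knight.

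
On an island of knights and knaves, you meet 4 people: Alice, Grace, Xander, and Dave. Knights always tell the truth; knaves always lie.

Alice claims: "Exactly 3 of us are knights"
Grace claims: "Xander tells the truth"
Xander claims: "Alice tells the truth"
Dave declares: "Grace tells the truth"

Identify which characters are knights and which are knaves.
Alice is a knave.
Grace is a knave.
Xander is a knave.
Dave is a knave.

Verification:
- Alice (knave) says "Exactly 3 of us are knights" - this is FALSE (a lie) because there are 0 knights.
- Grace (knave) says "Xander tells the truth" - this is FALSE (a lie) because Xander is a knave.
- Xander (knave) says "Alice tells the truth" - this is FALSE (a lie) because Alice is a knave.
- Dave (knave) says "Grace tells the truth" - this is FALSE (a lie) because Grace is a knave.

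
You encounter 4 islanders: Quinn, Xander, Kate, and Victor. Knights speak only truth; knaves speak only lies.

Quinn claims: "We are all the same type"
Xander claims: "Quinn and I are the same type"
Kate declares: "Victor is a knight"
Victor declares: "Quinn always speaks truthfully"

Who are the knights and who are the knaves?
Quinn is a knight.
Xander is a knight.
Kate is a knight.
Victor is a knight.

Verification:
- Quinn (knight) says "We are all the same type" - this is TRUE because Quinn, Xander, Kate, and Victor are knights.
- Xander (knight) says "Quinn and I are the same type" - this is TRUE because Xander is a knight and Quinn is a knight.
- Kate (knight) says "Victor is a knight" - this is TRUE because Victor is a knight.
- Victor (knight) says "Quinn always speaks truthfully" - this is TRUE because Quinn is a knight.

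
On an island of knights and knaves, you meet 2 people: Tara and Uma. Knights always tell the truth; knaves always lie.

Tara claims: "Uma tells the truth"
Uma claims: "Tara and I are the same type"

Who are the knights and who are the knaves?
Tara is a knight.
Uma is a knight.

Verification:
- Tara (knight) says "Uma tells the truth" - this is TRUE because Uma is a knight.
- Uma (knight) says "Tara and I are the same type" - this is TRUE because Uma is a knight and Tara is a knight.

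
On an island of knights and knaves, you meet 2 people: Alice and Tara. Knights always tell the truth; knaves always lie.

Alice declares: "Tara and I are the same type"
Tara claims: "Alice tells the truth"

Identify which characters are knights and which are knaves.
Alice is a knight.
Tara is a knight.

Verification:
- Alice (knight) says "Tara and I are the same type" - this is TRUE because Alice is a knight and Tara is a knight.
- Tara (knight) says "Alice tells the truth" - this is TRUE because Alice is a knight.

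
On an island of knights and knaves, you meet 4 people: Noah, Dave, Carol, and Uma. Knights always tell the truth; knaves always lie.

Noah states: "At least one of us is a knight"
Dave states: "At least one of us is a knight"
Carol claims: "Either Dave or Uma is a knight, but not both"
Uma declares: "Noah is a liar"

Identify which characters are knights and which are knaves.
Noah is a knight.
Dave is a knight.
Carol is a knight.
Uma is a knave.

Verification:
- Noah (knight) says "At least one of us is a knight" - this is TRUE because Noah, Dave, and Carol are knights.
- Dave (knight) says "At least one of us is a knight" - this is TRUE because Noah, Dave, and Carol are knights.
- Carol (knight) says "Either Dave or Uma is a knight, but not both" - this is TRUE because Dave is a knight and Uma is a knave.
- Uma (knave) says "Noah is a liar" - this is FALSE (a lie) because Noah is a knight.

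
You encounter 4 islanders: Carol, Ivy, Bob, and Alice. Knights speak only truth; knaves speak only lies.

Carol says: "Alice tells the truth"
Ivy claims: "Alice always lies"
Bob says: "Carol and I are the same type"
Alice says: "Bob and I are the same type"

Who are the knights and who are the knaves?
Carol is a knight.
Ivy is a knave.
Bob is a knight.
Alice is a knight.

Verification:
- Carol (knight) says "Alice tells the truth" - this is TRUE because Alice is a knight.
- Ivy (knave) says "Alice always lies" - this is FALSE (a lie) because Alice is a knight.
- Bob (knight) says "Carol and I are the same type" - this is TRUE because Bob is a knight and Carol is a knight.
- Alice (knight) says "Bob and I are the same type" - this is TRUE because Alice is a knight and Bob is a knight.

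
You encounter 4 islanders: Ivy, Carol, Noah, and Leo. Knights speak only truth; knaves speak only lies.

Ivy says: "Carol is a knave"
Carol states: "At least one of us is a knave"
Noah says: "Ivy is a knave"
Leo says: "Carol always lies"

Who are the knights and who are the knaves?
Ivy is a knave.
Carol is a knight.
Noah is a knight.
Leo is a knave.

Verification:
- Ivy (knave) says "Carol is a knave" - this is FALSE (a lie) because Carol is a knight.
- Carol (knight) says "At least one of us is a knave" - this is TRUE because Ivy and Leo are knaves.
- Noah (knight) says "Ivy is a knave" - this is TRUE because Ivy is a knave.
- Leo (knave) says "Carol always lies" - this is FALSE (a lie) because Carol is a knight.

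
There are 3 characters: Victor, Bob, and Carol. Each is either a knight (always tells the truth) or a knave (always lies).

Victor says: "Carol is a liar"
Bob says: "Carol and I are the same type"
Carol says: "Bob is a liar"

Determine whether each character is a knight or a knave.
Victor is a knave.
Bob is a knave.
Carol is a knight.

Verification:
- Victor (knave) says "Carol is a liar" - this is FALSE (a lie) because Carol is a knight.
- Bob (knave) says "Carol and I are the same type" - this is FALSE (a lie) because Bob is a knave and Carol is a knight.
- Carol (knight) says "Bob is a liar" - this is TRUE because Bob is a knave.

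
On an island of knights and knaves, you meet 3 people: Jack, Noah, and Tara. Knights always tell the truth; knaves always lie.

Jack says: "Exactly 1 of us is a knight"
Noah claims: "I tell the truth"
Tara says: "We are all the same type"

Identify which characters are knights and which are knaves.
Jack is a knight.
Noah is a knave.
Tara is a knave.

Verification:
- Jack (knight) says "Exactly 1 of us is a knight" - this is TRUE because there are 1 knights.
- Noah (knave) says "I tell the truth" - this is FALSE (a lie) because Noah is a knave.
- Tara (knave) says "We are all the same type" - this is FALSE (a lie) because Jack is a knight and Noah and Tara are knaves.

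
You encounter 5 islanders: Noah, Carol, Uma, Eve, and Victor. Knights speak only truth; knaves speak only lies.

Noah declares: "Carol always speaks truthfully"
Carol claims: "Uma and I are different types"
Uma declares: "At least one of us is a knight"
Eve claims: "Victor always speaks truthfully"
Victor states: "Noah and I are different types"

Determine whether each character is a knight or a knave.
Noah is a knave.
Carol is a knave.
Uma is a knave.
Eve is a knave.
Victor is a knave.

Verification:
- Noah (knave) says "Carol always speaks truthfully" - this is FALSE (a lie) because Carol is a knave.
- Carol (knave) says "Uma and I are different types" - this is FALSE (a lie) because Carol is a knave and Uma is a knave.
- Uma (knave) says "At least one of us is a knight" - this is FALSE (a lie) because no one is a knight.
- Eve (knave) says "Victor always speaks truthfully" - this is FALSE (a lie) because Victor is a knave.
- Victor (knave) says "Noah and I are different types" - this is FALSE (a lie) because Victor is a knave and Noah is a knave.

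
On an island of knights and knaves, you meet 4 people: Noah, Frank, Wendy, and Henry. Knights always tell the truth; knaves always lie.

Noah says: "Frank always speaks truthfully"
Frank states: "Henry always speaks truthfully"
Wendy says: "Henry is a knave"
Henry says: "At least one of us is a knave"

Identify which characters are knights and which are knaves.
Noah is a knight.
Frank is a knight.
Wendy is a knave.
Henry is a knight.

Verification:
- Noah (knight) says "Frank always speaks truthfully" - this is TRUE because Frank is a knight.
- Frank (knight) says "Henry always speaks truthfully" - this is TRUE because Henry is a knight.
- Wendy (knave) says "Henry is a knave" - this is FALSE (a lie) because Henry is a knight.
- Henry (knight) says "At least one of us is a knave" - this is TRUE because Wendy is a knave.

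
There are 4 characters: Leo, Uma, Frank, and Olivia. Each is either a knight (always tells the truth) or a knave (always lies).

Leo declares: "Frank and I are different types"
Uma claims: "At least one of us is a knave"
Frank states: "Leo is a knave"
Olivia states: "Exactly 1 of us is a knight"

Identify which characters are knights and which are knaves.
Leo is a knight.
Uma is a knight.
Frank is a knave.
Olivia is a knave.

Verification:
- Leo (knight) says "Frank and I are different types" - this is TRUE because Leo is a knight and Frank is a knave.
- Uma (knight) says "At least one of us is a knave" - this is TRUE because Frank and Olivia are knaves.
- Frank (knave) says "Leo is a knave" - this is FALSE (a lie) because Leo is a knight.
- Olivia (knave) says "Exactly 1 of us is a knight" - this is FALSE (a lie) because there are 2 knights.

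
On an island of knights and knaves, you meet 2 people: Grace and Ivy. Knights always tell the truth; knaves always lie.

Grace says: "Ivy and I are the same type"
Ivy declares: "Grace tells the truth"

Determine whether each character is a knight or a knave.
Grace is a knight.
Ivy is a knight.

Verification:
- Grace (knight) says "Ivy and I are the same type" - this is TRUE because Grace is a knight and Ivy is a knight.
- Ivy (knight) says "Grace tells the truth" - this is TRUE because Grace is a knight.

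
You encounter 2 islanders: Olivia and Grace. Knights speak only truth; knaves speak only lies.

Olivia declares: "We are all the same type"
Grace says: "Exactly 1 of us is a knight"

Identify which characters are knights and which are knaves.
Olivia is a knave.
Grace is a knight.

Verification:
- Olivia (knave) says "We are all the same type" - this is FALSE (a lie) because Grace is a knight and Olivia is a knave.
- Grace (knight) says "Exactly 1 of us is a knight" - this is TRUE because there are 1 knights.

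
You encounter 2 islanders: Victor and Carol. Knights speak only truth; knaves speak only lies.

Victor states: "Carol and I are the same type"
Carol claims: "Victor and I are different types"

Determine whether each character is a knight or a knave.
Victor is a knave.
Carol is a knight.

Verification:
- Victor (knave) says "Carol and I are the same type" - this is FALSE (a lie) because Victor is a knave and Carol is a knight.
- Carol (knight) says "Victor and I are different types" - this is TRUE because Carol is a knight and Victor is a knave.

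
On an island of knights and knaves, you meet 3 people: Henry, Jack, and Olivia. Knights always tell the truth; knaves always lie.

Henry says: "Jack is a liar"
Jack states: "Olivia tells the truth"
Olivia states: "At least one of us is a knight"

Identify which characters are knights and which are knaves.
Henry is a knave.
Jack is a knight.
Olivia is a knight.

Verification:
- Henry (knave) says "Jack is a liar" - this is FALSE (a lie) because Jack is a knight.
- Jack (knight) says "Olivia tells the truth" - this is TRUE because Olivia is a knight.
- Olivia (knight) says "At least one of us is a knight" - this is TRUE because Jack and Olivia are knights.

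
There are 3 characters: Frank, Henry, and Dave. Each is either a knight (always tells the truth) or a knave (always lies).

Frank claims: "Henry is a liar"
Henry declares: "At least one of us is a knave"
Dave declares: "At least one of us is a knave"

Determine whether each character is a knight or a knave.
Frank is a knave.
Henry is a knight.
Dave is a knight.

Verification:
- Frank (knave) says "Henry is a liar" - this is FALSE (a lie) because Henry is a knight.
- Henry (knight) says "At least one of us is a knave" - this is TRUE because Frank is a knave.
- Dave (knight) says "At least one of us is a knave" - this is TRUE because Frank is a knave.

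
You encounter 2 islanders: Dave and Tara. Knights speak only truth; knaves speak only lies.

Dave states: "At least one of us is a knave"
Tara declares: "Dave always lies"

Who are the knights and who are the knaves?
Dave is a knight.
Tara is a knave.

Verification:
- Dave (knight) says "At least one of us is a knave" - this is TRUE because Tara is a knave.
- Tara (knave) says "Dave always lies" - this is FALSE (a lie) because Dave is a knight.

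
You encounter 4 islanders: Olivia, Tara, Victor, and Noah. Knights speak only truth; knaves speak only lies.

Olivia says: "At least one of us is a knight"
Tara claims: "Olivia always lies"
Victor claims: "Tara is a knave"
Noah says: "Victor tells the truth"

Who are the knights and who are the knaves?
Olivia is a knight.
Tara is a knave.
Victor is a knight.
Noah is a knight.

Verification:
- Olivia (knight) says "At least one of us is a knight" - this is TRUE because Olivia, Victor, and Noah are knights.
- Tara (knave) says "Olivia always lies" - this is FALSE (a lie) because Olivia is a knight.
- Victor (knight) says "Tara is a knave" - this is TRUE because Tara is a knave.
- Noah (knight) says "Victor tells the truth" - this is TRUE because Victor is a knight.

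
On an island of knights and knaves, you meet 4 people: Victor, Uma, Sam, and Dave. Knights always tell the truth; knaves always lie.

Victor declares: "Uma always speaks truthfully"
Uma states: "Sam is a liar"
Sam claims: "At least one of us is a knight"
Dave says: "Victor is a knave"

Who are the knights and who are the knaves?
Victor is a knave.
Uma is a knave.
Sam is a knight.
Dave is a knight.

Verification:
- Victor (knave) says "Uma always speaks truthfully" - this is FALSE (a lie) because Uma is a knave.
- Uma (knave) says "Sam is a liar" - this is FALSE (a lie) because Sam is a knight.
- Sam (knight) says "At least one of us is a knight" - this is TRUE because Sam and Dave are knights.
- Dave (knight) says "Victor is a knave" - this is TRUE because Victor is a knave.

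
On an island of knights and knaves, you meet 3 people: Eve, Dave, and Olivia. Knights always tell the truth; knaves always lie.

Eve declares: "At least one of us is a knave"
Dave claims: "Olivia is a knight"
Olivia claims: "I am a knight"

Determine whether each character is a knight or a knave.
Eve is a knight.
Dave is a knave.
Olivia is a knave.

Verification:
- Eve (knight) says "At least one of us is a knave" - this is TRUE because Dave and Olivia are knaves.
- Dave (knave) says "Olivia is a knight" - this is FALSE (a lie) because Olivia is a knave.
- Olivia (knave) says "I am a knight" - this is FALSE (a lie) because Olivia is a knave.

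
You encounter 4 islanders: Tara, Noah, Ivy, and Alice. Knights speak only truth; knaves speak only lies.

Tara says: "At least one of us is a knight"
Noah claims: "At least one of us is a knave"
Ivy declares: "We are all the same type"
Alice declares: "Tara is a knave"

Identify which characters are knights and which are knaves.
Tara is a knight.
Noah is a knight.
Ivy is a knave.
Alice is a knave.

Verification:
- Tara (knight) says "At least one of us is a knight" - this is TRUE because Tara and Noah are knights.
- Noah (knight) says "At least one of us is a knave" - this is TRUE because Ivy and Alice are knaves.
- Ivy (knave) says "We are all the same type" - this is FALSE (a lie) because Tara and Noah are knights and Ivy and Alice are knaves.
- Alice (knave) says "Tara is a knave" - this is FALSE (a lie) because Tara is a knight.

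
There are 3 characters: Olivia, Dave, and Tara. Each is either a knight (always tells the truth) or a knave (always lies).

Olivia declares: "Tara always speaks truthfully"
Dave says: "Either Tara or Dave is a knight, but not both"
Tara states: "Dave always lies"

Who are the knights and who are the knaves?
Olivia is a knave.
Dave is a knight.
Tara is a knave.

Verification:
- Olivia (knave) says "Tara always speaks truthfully" - this is FALSE (a lie) because Tara is a knave.
- Dave (knight) says "Either Tara or Dave is a knight, but not both" - this is TRUE because Tara is a knave and Dave is a knight.
- Tara (knave) says "Dave always lies" - this is FALSE (a lie) because Dave is a knight.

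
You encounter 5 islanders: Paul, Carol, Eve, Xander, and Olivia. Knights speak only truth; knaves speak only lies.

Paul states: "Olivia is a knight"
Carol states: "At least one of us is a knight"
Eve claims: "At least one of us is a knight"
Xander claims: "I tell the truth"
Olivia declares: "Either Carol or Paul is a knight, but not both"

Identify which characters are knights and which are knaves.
Paul is a knave.
Carol is a knave.
Eve is a knave.
Xander is a knave.
Olivia is a knave.

Verification:
- Paul (knave) says "Olivia is a knight" - this is FALSE (a lie) because Olivia is a knave.
- Carol (knave) says "At least one of us is a knight" - this is FALSE (a lie) because no one is a knight.
- Eve (knave) says "At least one of us is a knight" - this is FALSE (a lie) because no one is a knight.
- Xander (knave) says "I tell the truth" - this is FALSE (a lie) because Xander is a knave.
- Olivia (knave) says "Either Carol or Paul is a knight, but not both" - this is FALSE (a lie) because Carol is a knave and Paul is a knave.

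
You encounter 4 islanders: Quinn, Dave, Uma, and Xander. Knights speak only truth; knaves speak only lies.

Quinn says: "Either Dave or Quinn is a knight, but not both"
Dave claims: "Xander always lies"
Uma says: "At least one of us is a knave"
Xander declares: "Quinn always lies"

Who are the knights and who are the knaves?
Quinn is a knave.
Dave is a knave.
Uma is a knight.
Xander is a knight.

Verification:
- Quinn (knave) says "Either Dave or Quinn is a knight, but not both" - this is FALSE (a lie) because Dave is a knave and Quinn is a knave.
- Dave (knave) says "Xander always lies" - this is FALSE (a lie) because Xander is a knight.
- Uma (knight) says "At least one of us is a knave" - this is TRUE because Quinn and Dave are knaves.
- Xander (knight) says "Quinn always lies" - this is TRUE because Quinn is a knave.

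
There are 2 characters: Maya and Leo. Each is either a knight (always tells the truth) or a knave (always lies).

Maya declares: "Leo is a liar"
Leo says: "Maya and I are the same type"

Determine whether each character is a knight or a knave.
Maya is a knight.
Leo is a knave.

Verification:
- Maya (knight) says "Leo is a liar" - this is TRUE because Leo is a knave.
- Leo (knave) says "Maya and I are the same type" - this is FALSE (a lie) because Leo is a knave and Maya is a knight.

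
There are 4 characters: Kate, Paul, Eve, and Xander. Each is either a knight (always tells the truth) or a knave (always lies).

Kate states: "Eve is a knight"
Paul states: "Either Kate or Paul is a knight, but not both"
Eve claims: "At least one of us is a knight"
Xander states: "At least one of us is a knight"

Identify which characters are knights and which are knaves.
Kate is a knave.
Paul is a knave.
Eve is a knave.
Xander is a knave.

Verification:
- Kate (knave) says "Eve is a knight" - this is FALSE (a lie) because Eve is a knave.
- Paul (knave) says "Either Kate or Paul is a knight, but not both" - this is FALSE (a lie) because Kate is a knave and Paul is a knave.
- Eve (knave) says "At least one of us is a knight" - this is FALSE (a lie) because no one is a knight.
- Xander (knave) says "At least one of us is a knight" - this is FALSE (a lie) because no one is a knight.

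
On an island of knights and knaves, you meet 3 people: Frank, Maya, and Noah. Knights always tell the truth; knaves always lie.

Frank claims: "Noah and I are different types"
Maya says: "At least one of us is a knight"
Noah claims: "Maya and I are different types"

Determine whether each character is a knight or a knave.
Frank is a knave.
Maya is a knave.
Noah is a knave.

Verification:
- Frank (knave) says "Noah and I are different types" - this is FALSE (a lie) because Frank is a knave and Noah is a knave.
- Maya (knave) says "At least one of us is a knight" - this is FALSE (a lie) because no one is a knight.
- Noah (knave) says "Maya and I are different types" - this is FALSE (a lie) because Noah is a knave and Maya is a knave.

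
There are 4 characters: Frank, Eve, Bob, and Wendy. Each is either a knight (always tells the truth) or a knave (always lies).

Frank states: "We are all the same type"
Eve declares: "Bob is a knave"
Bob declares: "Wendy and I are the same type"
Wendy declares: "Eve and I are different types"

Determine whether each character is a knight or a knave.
Frank is a knave.
Eve is a knave.
Bob is a knight.
Wendy is a knight.

Verification:
- Frank (knave) says "We are all the same type" - this is FALSE (a lie) because Bob and Wendy are knights and Frank and Eve are knaves.
- Eve (knave) says "Bob is a knave" - this is FALSE (a lie) because Bob is a knight.
- Bob (knight) says "Wendy and I are the same type" - this is TRUE because Bob is a knight and Wendy is a knight.
- Wendy (knight) says "Eve and I are different types" - this is TRUE because Wendy is a knight and Eve is a knave.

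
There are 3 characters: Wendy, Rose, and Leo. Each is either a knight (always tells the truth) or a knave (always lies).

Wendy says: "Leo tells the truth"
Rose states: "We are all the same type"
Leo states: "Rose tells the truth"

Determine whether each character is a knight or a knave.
Wendy is a knight.
Rose is a knight.
Leo is a knight.

Verification:
- Wendy (knight) says "Leo tells the truth" - this is TRUE because Leo is a knight.
- Rose (knight) says "We are all the same type" - this is TRUE because Wendy, Rose, and Leo are knights.
- Leo (knight) says "Rose tells the truth" - this is TRUE because Rose is a knight.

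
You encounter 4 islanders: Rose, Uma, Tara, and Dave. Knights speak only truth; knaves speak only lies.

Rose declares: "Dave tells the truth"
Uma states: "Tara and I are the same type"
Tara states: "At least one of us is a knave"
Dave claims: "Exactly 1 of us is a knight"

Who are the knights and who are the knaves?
Rose is a knave.
Uma is a knight.
Tara is a knight.
Dave is a knave.

Verification:
- Rose (knave) says "Dave tells the truth" - this is FALSE (a lie) because Dave is a knave.
- Uma (knight) says "Tara and I are the same type" - this is TRUE because Uma is a knight and Tara is a knight.
- Tara (knight) says "At least one of us is a knave" - this is TRUE because Rose and Dave are knaves.
- Dave (knave) says "Exactly 1 of us is a knight" - this is FALSE (a lie) because there are 2 knights.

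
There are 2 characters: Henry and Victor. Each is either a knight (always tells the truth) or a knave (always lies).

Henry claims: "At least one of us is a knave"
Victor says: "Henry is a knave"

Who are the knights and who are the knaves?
Henry is a knight.
Victor is a knave.

Verification:
- Henry (knight) says "At least one of us is a knave" - this is TRUE because Victor is a knave.
- Victor (knave) says "Henry is a knave" - this is FALSE (a lie) because Henry is a knight.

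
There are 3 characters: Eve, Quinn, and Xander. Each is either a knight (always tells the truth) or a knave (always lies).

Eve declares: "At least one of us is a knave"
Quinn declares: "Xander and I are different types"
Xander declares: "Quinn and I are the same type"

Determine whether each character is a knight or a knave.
Eve is a knight.
Quinn is a knight.
Xander is a knave.

Verification:
- Eve (knight) says "At least one of us is a knave" - this is TRUE because Xander is a knave.
- Quinn (knight) says "Xander and I are different types" - this is TRUE because Quinn is a knight and Xander is a knave.
- Xander (knave) says "Quinn and I are the same type" - this is FALSE (a lie) because Xander is a knave and Quinn is a knight.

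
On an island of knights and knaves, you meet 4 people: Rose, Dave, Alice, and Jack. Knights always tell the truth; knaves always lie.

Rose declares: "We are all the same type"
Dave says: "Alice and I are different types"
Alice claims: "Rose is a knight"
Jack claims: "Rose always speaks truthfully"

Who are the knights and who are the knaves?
Rose is a knave.
Dave is a knight.
Alice is a knave.
Jack is a knave.

Verification:
- Rose (knave) says "We are all the same type" - this is FALSE (a lie) because Dave is a knight and Rose, Alice, and Jack are knaves.
- Dave (knight) says "Alice and I are different types" - this is TRUE because Dave is a knight and Alice is a knave.
- Alice (knave) says "Rose is a knight" - this is FALSE (a lie) because Rose is a knave.
- Jack (knave) says "Rose always speaks truthfully" - this is FALSE (a lie) because Rose is a knave.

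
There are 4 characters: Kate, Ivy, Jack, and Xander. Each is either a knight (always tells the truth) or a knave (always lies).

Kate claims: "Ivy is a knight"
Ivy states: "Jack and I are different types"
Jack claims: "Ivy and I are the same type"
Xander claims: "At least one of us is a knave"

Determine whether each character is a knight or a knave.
Kate is a knight.
Ivy is a knight.
Jack is a knave.
Xander is a knight.

Verification:
- Kate (knight) says "Ivy is a knight" - this is TRUE because Ivy is a knight.
- Ivy (knight) says "Jack and I are different types" - this is TRUE because Ivy is a knight and Jack is a knave.
- Jack (knave) says "Ivy and I are the same type" - this is FALSE (a lie) because Jack is a knave and Ivy is a knight.
- Xander (knight) says "At least one of us is a knave" - this is TRUE because Jack is a knave.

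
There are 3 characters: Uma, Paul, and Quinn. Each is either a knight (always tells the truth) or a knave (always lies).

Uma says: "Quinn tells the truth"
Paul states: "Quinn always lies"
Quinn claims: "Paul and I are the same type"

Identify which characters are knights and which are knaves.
Uma is a knave.
Paul is a knight.
Quinn is a knave.

Verification:
- Uma (knave) says "Quinn tells the truth" - this is FALSE (a lie) because Quinn is a knave.
- Paul (knight) says "Quinn always lies" - this is TRUE because Quinn is a knave.
- Quinn (knave) says "Paul and I are the same type" - this is FALSE (a lie) because Quinn is a knave and Paul is a knight.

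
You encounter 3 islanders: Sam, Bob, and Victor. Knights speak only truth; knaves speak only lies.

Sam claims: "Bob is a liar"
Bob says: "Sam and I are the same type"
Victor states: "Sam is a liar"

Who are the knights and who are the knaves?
Sam is a knight.
Bob is a knave.
Victor is a knave.

Verification:
- Sam (knight) says "Bob is a liar" - this is TRUE because Bob is a knave.
- Bob (knave) says "Sam and I are the same type" - this is FALSE (a lie) because Bob is a knave and Sam is a knight.
- Victor (knave) says "Sam is a liar" - this is FALSE (a lie) because Sam is a knight.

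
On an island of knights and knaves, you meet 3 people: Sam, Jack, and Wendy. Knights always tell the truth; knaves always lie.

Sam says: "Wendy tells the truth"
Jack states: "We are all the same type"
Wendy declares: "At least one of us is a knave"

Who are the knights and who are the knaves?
Sam is a knight.
Jack is a knave.
Wendy is a knight.

Verification:
- Sam (knight) says "Wendy tells the truth" - this is TRUE because Wendy is a knight.
- Jack (knave) says "We are all the same type" - this is FALSE (a lie) because Sam and Wendy are knights and Jack is a knave.
- Wendy (knight) says "At least one of us is a knave" - this is TRUE because Jack is a knave.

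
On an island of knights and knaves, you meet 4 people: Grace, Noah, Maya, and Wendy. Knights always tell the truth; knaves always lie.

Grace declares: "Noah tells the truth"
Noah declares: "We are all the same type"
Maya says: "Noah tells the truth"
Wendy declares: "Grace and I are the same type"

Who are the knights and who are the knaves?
Grace is a knight.
Noah is a knight.
Maya is a knight.
Wendy is a knight.

Verification:
- Grace (knight) says "Noah tells the truth" - this is TRUE because Noah is a knight.
- Noah (knight) says "We are all the same type" - this is TRUE because Grace, Noah, Maya, and Wendy are knights.
- Maya (knight) says "Noah tells the truth" - this is TRUE because Noah is a knight.
- Wendy (knight) says "Grace and I are the same type" - this is TRUE because Wendy is a knight and Grace is a knight.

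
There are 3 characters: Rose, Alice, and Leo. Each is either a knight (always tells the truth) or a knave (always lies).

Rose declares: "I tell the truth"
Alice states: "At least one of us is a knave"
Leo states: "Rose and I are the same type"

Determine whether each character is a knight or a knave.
Rose is a knight.
Alice is a knight.
Leo is a knave.

Verification:
- Rose (knight) says "I tell the truth" - this is TRUE because Rose is a knight.
- Alice (knight) says "At least one of us is a knave" - this is TRUE because Leo is a knave.
- Leo (knave) says "Rose and I are the same type" - this is FALSE (a lie) because Leo is a knave and Rose is a knight.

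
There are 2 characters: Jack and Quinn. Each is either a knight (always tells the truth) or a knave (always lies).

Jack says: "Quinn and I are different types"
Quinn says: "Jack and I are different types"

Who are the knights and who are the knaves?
Jack is a knave.
Quinn is a knave.

Verification:
- Jack (knave) says "Quinn and I are different types" - this is FALSE (a lie) because Jack is a knave and Quinn is a knave.
- Quinn (knave) says "Jack and I are different types" - this is FALSE (a lie) because Quinn is a knave and Jack is a knave.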